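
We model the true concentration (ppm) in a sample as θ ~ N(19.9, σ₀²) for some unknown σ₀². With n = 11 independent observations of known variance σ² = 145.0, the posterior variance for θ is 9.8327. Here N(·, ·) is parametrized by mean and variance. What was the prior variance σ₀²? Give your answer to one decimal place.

For the Normal–Normal model with known σ², precisions add: τ_n = τ₀ + n/σ².
So 1/σ₀² = 1/9.8327 − 11/145.0 = 0.101701 − 0.075862 = 0.025839.
Hence σ₀² = 1/0.025839 ≈ 38.7.

σ₀² = 38.7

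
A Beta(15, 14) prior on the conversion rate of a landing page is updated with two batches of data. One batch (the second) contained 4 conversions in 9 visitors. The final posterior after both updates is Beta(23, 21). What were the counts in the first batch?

Because Beta–binomial updating is additive in the counts, the combined data contributed (α_post−α_prior, β_post−β_prior) successes and failures.
Total across both batches: 23−15=8 conversions, 21−14=7 bounces.
Subtract the second batch: 8−4=4 conversions and 7−5=2 bounces.

4 conversions and 2 bounces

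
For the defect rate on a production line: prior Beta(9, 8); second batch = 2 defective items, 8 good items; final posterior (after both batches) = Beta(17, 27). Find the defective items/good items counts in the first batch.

Because Beta–binomial updating is additive in the counts, the combined data contributed (α_post−α_prior, β_post−β_prior) successes and failures.
Total across both batches: 17−9=8 defective items, 27−8=19 good items.
Subtract the second batch: 8−2=6 defective items and 19−8=11 good items.

6 defective items and 11 good items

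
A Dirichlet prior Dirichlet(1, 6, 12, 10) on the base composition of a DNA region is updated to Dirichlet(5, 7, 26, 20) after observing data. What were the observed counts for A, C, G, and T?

counts (4, 1, 14, 10)

For a Dirichlet(α) prior with multinomial counts c, the posterior is Dirichlet(α + c) componentwise.
Counts are posterior − prior componentwise: 5−1=4, 7−6=1, 26−12=14, 20−10=10.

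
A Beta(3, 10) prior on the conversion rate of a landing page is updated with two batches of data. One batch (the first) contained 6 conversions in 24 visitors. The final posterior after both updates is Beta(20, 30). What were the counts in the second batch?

11 conversions and 2 bounces

Because Beta–binomial updating is additive in the counts, the combined data contributed (α_post−α_prior, β_post−β_prior) successes and failures.
Total across both batches: 20−3=17 conversions, 30−10=20 bounces.
Subtract the first batch: 17−6=11 conversions and 20−18=2 bounces.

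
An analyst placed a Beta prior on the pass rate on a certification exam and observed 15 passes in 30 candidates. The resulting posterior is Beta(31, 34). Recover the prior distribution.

Beta(16, 19)

Beta is conjugate to the binomial likelihood: posterior = Beta(a+s, b+f).
Subtract the data counts: 31−15=16, 34−15=19.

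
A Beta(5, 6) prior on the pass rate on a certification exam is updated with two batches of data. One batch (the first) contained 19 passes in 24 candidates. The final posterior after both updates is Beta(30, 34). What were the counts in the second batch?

Because Beta–binomial updating is additive in the counts, the combined data contributed (α_post−α_prior, β_post−β_prior) successes and failures.
Total across both batches: 30−5=25 passes, 34−6=28 failures.
Subtract the first batch: 25−19=6 passes and 28−5=23 failures.

6 passes and 23 failures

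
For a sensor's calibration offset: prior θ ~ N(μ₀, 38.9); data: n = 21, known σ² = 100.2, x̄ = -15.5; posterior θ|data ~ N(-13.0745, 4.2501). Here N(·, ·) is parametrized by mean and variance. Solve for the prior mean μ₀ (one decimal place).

μ₀ = 6.7

The posterior mean is a precision-weighted average: μ_n = (τ₀μ₀ + τ_data·x̄)/(τ₀+τ_data), with τ₀=1/σ₀² and τ_data=n/σ².
Here τ₀ = 1/38.9 = 0.025707 and τ_data = 21/100.2 = 0.209581, so τ_n = 0.235288.
Rearranging for μ₀: μ₀ = (μ_n·τ_n − τ_data·x̄)/τ₀ = (-13.0745·0.235288 − 0.209581·-15.5) / 0.025707 = 0.172233/0.025707 ≈ 6.7.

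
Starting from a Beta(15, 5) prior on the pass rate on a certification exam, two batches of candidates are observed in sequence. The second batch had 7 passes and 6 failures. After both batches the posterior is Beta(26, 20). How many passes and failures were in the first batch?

Sequential conjugate updates are equivalent to a single update on the pooled data, so total successes = posterior α − prior α and total failures = posterior β − prior β.
Total across both batches: 26−15=11 passes, 20−5=15 failures.
Subtract the second batch: 11−7=4 passes and 15−6=9 failures.

4 passes and 9 failures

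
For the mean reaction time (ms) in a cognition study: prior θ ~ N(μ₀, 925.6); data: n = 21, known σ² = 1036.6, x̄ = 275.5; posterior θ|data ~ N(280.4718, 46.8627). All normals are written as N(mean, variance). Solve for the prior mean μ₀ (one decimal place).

The posterior mean is a precision-weighted average: μ_n = (τ₀μ₀ + τ_data·x̄)/(τ₀+τ_data), with τ₀=1/σ₀² and τ_data=n/σ².
Here τ₀ = 1/925.6 = 0.001080 and τ_data = 21/1036.6 = 0.020259, so τ_n = 0.021339.
Rearranging for μ₀: μ₀ = (μ_n·τ_n − τ_data·x̄)/τ₀ = (280.4718·0.021339 − 0.020259·275.5) / 0.001080 = 0.403633/0.001080 ≈ 373.7.

μ₀ = 373.7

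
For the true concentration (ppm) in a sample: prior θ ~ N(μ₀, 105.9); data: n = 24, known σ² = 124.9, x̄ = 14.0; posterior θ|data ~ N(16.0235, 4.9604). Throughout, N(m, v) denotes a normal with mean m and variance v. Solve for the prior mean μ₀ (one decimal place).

With known observation variance, the Normal–Normal posterior has precision τ_n = τ₀ + n/σ² and mean μ_n = (τ₀μ₀ + (n/σ²)x̄)/τ_n.
Here τ₀ = 1/105.9 = 0.009443 and τ_data = 24/124.9 = 0.192154, so τ_n = 0.201597.
Rearranging for μ₀: μ₀ = (μ_n·τ_n − τ_data·x̄)/τ₀ = (16.0235·0.201597 − 0.192154·14.0) / 0.009443 = 0.540134/0.009443 ≈ 57.2.

μ₀ = 57.2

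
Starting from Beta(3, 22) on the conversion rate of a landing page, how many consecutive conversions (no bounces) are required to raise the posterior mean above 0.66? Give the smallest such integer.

After k conversions and 0 bounces the posterior is Beta(3+k, 22), with mean (3+k)/(3+22+k).
Set (3+k)/(25+k) > 0.66 and solve: k > (0.66·25 − 3)/(1 − 0.66) = 39.706.
The smallest integer exceeding 39.706 is 40.

k = 40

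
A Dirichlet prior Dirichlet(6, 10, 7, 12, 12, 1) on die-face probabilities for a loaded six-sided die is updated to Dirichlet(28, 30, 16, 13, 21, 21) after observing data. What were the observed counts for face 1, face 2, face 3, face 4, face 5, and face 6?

For a Dirichlet(α) prior with multinomial counts c, the posterior is Dirichlet(α + c) componentwise.
Counts are posterior − prior componentwise: 28−6=22, 30−10=20, 16−7=9, 13−12=1, 21−12=9, 21−1=20.

counts (22, 20, 9, 1, 9, 20)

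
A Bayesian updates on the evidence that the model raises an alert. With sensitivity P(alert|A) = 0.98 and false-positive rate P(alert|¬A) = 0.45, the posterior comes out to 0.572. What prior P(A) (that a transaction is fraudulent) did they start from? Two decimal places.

P(A) = 0.38

In odds form, posterior odds = prior odds × likelihood ratio, so prior odds = posterior odds ÷ LR.
Posterior odds = 0.572/(1−0.572) = 1.3364. LR = 0.98/0.45 = 2.1778.
Prior odds = 1.3364/2.1778 = 0.6136, so P(A) = 0.6136/(1+0.6136) ≈ 0.38.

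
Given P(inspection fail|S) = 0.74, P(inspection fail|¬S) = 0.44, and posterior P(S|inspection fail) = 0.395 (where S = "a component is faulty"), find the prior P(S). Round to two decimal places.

P(S) = 0.28

In odds form, posterior odds = prior odds × likelihood ratio, so prior odds = posterior odds ÷ LR.
Posterior odds = 0.395/(1−0.395) = 0.6529. LR = 0.74/0.44 = 1.6818.
Prior odds = 0.6529/1.6818 = 0.3882, so P(S) = 0.3882/(1+0.3882) ≈ 0.28.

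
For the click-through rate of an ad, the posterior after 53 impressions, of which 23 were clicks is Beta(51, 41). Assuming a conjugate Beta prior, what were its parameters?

Beta(28, 11)

Beta is conjugate to the binomial likelihood: posterior = Beta(α+s, β+f).
So α = 51 − 23 = 28 and β = 41 − 30 = 11.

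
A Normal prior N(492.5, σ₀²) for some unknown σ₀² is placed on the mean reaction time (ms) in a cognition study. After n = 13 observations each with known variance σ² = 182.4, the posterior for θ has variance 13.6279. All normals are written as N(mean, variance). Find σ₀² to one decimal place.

For the Normal–Normal model with known σ², precisions add: τ_n = τ₀ + n/σ².
So 1/σ₀² = 1/13.6279 − 13/182.4 = 0.073379 − 0.071272 = 0.002107.
Hence σ₀² = 1/0.002107 ≈ 474.6.

σ₀² = 474.6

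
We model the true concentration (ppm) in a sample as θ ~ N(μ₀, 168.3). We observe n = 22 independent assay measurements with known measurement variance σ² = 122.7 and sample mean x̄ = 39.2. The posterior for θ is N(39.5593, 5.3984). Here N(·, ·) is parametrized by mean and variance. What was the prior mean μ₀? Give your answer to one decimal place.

With known observation variance, the Normal–Normal posterior has precision τ_n = τ₀ + n/σ² and mean μ_n = (τ₀μ₀ + (n/σ²)x̄)/τ_n.
Here τ₀ = 1/168.3 = 0.005942 and τ_data = 22/122.7 = 0.179299, so τ_n = 0.185241.
Rearranging for μ₀: μ₀ = (μ_n·τ_n − τ_data·x̄)/τ₀ = (39.5593·0.185241 − 0.179299·39.2) / 0.005942 = 0.299483/0.005942 ≈ 50.4.

μ₀ = 50.4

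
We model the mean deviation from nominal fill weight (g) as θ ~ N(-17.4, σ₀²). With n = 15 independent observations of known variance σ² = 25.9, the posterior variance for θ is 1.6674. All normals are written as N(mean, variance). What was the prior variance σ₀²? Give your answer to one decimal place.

Posterior precision equals prior precision plus data precision: 1/σ_n² = 1/σ₀² + n/σ².
So 1/σ₀² = 1/1.6674 − 15/25.9 = 0.599736 − 0.579151 = 0.020585.
Hence σ₀² = 1/0.020585 ≈ 48.6.

σ₀² = 48.6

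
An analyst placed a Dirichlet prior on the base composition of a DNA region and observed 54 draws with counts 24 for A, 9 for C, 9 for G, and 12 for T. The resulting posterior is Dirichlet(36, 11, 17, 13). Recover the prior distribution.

Dirichlet(12, 2, 8, 1)

For a Dirichlet(α) prior with multinomial counts c, the posterior is Dirichlet(α + c) componentwise.
Subtract each count from the matching posterior parameter: 36−24=12, 11−9=2, 17−9=8, 13−12=1.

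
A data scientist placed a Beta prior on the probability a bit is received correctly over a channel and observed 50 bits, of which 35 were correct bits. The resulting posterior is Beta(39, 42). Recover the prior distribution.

Under Beta–binomial conjugacy the posterior parameters are (α+s, β+f).
So α = 39 − 35 = 4 and β = 42 − 15 = 27.

Beta(4, 27)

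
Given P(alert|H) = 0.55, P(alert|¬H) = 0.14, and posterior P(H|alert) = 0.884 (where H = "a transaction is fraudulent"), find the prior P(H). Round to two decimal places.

P(H) = 0.66

Bayes' rule in odds form gives O(H|E) = O(H)·[P(E|H)/P(E|¬H)], hence O(H) = O(H|E)/LR.
Posterior odds = 0.884/(1−0.884) = 7.6207. LR = 0.55/0.14 = 3.9286.
Prior odds = 7.6207/3.9286 = 1.9398, so P(H) = 1.9398/(1+1.9398) ≈ 0.66.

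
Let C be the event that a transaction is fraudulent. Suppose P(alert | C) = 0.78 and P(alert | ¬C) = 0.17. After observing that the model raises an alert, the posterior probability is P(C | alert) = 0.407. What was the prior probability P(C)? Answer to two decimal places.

Bayes' rule in odds form gives O(C|E) = O(C)·[P(E|C)/P(E|¬C)], hence O(C) = O(C|E)/LR.
Posterior odds = 0.407/(1−0.407) = 0.6863. LR = 0.78/0.17 = 4.5882.
Prior odds = 0.6863/4.5882 = 0.1496, so P(C) = 0.1496/(1+0.1496) ≈ 0.13.

P(C) = 0.13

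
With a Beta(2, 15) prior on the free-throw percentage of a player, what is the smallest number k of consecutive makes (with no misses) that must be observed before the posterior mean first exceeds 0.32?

k = 6

After k makes and 0 misses the posterior is Beta(2+k, 15), with mean (2+k)/(2+15+k).
Set (2+k)/(17+k) > 0.32 and solve: k > (0.32·17 − 2)/(1 − 0.32) = 5.059.
The smallest integer exceeding 5.059 is 6.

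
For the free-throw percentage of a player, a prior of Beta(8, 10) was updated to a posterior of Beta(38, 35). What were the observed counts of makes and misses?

30 makes and 25 misses

A Beta(α, β) prior with s successes and f failures in binomial data gives a Beta(α+s, β+f) posterior.
Match parameters: s=38−8=30, f=35−10=25.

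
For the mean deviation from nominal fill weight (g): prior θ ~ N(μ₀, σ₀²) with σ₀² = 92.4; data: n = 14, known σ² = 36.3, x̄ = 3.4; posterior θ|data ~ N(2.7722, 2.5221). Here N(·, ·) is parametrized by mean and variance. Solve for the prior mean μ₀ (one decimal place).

The posterior mean is a precision-weighted average: μ_n = (τ₀μ₀ + τ_data·x̄)/(τ₀+τ_data), with τ₀=1/σ₀² and τ_data=n/σ².
Here τ₀ = 1/92.4 = 0.010823 and τ_data = 14/36.3 = 0.385675, so τ_n = 0.396498.
Rearranging for μ₀: μ₀ = (μ_n·τ_n − τ_data·x̄)/τ₀ = (2.7722·0.396498 − 0.385675·3.4) / 0.010823 = -0.212123/0.010823 ≈ -19.6.

μ₀ = -19.6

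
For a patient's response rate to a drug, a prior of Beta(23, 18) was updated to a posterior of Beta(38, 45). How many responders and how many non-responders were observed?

15 responders and 27 non-responders

Under Beta–binomial conjugacy the posterior parameters are (α+s, β+f).
So s = 38 − 23 = 15 and f = 45 − 18 = 27.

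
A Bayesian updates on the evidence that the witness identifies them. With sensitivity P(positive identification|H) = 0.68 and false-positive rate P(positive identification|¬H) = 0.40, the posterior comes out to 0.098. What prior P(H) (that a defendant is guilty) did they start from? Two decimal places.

In odds form, posterior odds = prior odds × likelihood ratio, so prior odds = posterior odds ÷ LR.
Posterior odds = 0.098/(1−0.098) = 0.1086. LR = 0.68/0.40 = 1.7000.
Prior odds = 0.1086/1.7000 = 0.0639, so P(H) = 0.0639/(1+0.0639) ≈ 0.06.

P(H) = 0.06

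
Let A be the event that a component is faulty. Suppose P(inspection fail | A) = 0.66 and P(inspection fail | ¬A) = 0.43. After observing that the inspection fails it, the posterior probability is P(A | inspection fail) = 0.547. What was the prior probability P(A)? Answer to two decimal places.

P(A) = 0.44

In odds form, posterior odds = prior odds × likelihood ratio, so prior odds = posterior odds ÷ LR.
Posterior odds = 0.547/(1−0.547) = 1.2075. LR = 0.66/0.43 = 1.5349.
Prior odds = 1.2075/1.5349 = 0.7867, so P(A) = 0.7867/(1+0.7867) ≈ 0.44.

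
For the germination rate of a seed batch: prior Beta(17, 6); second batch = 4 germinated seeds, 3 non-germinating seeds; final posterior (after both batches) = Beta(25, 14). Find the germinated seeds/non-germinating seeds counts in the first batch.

Because Beta–binomial updating is additive in the counts, the combined data contributed (α_post−α_prior, β_post−β_prior) successes and failures.
Total across both batches: 25−17=8 germinated seeds, 14−6=8 non-germinating seeds.
Subtract the second batch: 8−4=4 germinated seeds and 8−3=5 non-germinating seeds.

4 germinated seeds and 5 non-germinating seeds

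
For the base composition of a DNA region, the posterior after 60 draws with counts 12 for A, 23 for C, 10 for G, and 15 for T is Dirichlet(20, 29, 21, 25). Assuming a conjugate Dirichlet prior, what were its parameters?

Dirichlet(8, 6, 11, 10)

For a Dirichlet(α) prior with multinomial counts c, the posterior is Dirichlet(α + c) componentwise.
Subtract each count from the matching posterior parameter: 20−12=8, 29−23=6, 21−10=11, 25−15=10.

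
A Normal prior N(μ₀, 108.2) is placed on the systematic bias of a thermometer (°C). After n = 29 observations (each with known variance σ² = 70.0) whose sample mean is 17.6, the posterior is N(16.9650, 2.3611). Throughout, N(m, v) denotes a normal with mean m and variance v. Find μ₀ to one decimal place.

With known observation variance, the Normal–Normal posterior has precision τ_n = τ₀ + n/σ² and mean μ_n = (τ₀μ₀ + (n/σ²)x̄)/τ_n.
Here τ₀ = 1/108.2 = 0.009242 and τ_data = 29/70.0 = 0.414286, so τ_n = 0.423528.
Rearranging for μ₀: μ₀ = (μ_n·τ_n − τ_data·x̄)/τ₀ = (16.9650·0.423528 − 0.414286·17.6) / 0.009242 = -0.106281/0.009242 ≈ -11.5.

μ₀ = -11.5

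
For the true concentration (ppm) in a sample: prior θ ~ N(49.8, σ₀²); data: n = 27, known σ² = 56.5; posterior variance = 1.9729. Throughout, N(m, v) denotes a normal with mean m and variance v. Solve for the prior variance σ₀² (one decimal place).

σ₀² = 34.5

Posterior precision equals prior precision plus data precision: 1/σ_n² = 1/σ₀² + n/σ².
So 1/σ₀² = 1/1.9729 − 27/56.5 = 0.506868 − 0.477876 = 0.028992.
Hence σ₀² = 1/0.028992 ≈ 34.5.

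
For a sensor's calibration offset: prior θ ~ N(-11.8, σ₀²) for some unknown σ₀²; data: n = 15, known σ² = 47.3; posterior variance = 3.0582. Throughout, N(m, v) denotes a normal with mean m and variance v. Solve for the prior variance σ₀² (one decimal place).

Posterior precision equals prior precision plus data precision: 1/σ_n² = 1/σ₀² + n/σ².
So 1/σ₀² = 1/3.0582 − 15/47.3 = 0.326990 − 0.317125 = 0.009865.
Hence σ₀² = 1/0.009865 ≈ 101.4.

σ₀² = 101.4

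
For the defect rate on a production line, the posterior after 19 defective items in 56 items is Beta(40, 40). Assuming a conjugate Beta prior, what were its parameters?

Beta(21, 3)

Beta is conjugate to the binomial likelihood: posterior = Beta(α+s, β+f).
So α = 40 − 19 = 21 and β = 40 − 37 = 3.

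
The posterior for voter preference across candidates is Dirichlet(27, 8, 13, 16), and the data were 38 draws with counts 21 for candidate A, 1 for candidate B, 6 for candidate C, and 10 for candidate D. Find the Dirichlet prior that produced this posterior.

For a Dirichlet(α) prior with multinomial counts c, the posterior is Dirichlet(α + c) componentwise.
Subtract each count from the matching posterior parameter: 27−21=6, 8−1=7, 13−6=7, 16−10=6.

Dirichlet(6, 7, 7, 6)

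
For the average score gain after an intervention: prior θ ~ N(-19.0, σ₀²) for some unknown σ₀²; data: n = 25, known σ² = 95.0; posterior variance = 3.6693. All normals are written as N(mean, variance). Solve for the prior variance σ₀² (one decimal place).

Posterior precision equals prior precision plus data precision: 1/σ_n² = 1/σ₀² + n/σ².
So 1/σ₀² = 1/3.6693 − 25/95.0 = 0.272532 − 0.263158 = 0.009374.
Hence σ₀² = 1/0.009374 ≈ 106.7.

σ₀² = 106.7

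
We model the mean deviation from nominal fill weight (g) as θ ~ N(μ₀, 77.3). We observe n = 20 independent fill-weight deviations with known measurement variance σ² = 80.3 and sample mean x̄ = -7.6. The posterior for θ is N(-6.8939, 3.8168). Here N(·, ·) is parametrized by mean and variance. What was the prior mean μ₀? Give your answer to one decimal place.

μ₀ = 6.7

With known observation variance, the Normal–Normal posterior has precision τ_n = τ₀ + n/σ² and mean μ_n = (τ₀μ₀ + (n/σ²)x̄)/τ_n.
Here τ₀ = 1/77.3 = 0.012937 and τ_data = 20/80.3 = 0.249066, so τ_n = 0.262003.
Rearranging for μ₀: μ₀ = (μ_n·τ_n − τ_data·x̄)/τ₀ = (-6.8939·0.262003 − 0.249066·-7.6) / 0.012937 = 0.086679/0.012937 ≈ 6.7.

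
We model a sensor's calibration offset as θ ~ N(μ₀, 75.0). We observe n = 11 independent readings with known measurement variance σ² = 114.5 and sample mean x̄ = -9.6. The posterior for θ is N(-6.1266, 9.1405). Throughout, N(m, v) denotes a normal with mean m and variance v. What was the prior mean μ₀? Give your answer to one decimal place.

With known observation variance, the Normal–Normal posterior has precision τ_n = τ₀ + n/σ² and mean μ_n = (τ₀μ₀ + (n/σ²)x̄)/τ_n.
Here τ₀ = 1/75.0 = 0.013333 and τ_data = 11/114.5 = 0.096070, so τ_n = 0.109403.
Rearranging for μ₀: μ₀ = (μ_n·τ_n − τ_data·x̄)/τ₀ = (-6.1266·0.109403 − 0.096070·-9.6) / 0.013333 = 0.252004/0.013333 ≈ 18.9.

μ₀ = 18.9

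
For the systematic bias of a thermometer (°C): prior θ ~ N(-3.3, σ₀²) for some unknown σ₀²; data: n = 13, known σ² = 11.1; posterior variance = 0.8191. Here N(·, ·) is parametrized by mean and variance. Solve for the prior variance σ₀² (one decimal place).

Posterior precision equals prior precision plus data precision: 1/σ_n² = 1/σ₀² + n/σ².
So 1/σ₀² = 1/0.8191 − 13/11.1 = 1.220852 − 1.171171 = 0.049681.
Hence σ₀² = 1/0.049681 ≈ 20.1.

σ₀² = 20.1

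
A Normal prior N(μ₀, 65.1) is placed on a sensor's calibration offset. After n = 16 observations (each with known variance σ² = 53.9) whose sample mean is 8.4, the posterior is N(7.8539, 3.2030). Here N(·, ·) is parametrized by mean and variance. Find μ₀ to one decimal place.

μ₀ = -2.7

With known observation variance, the Normal–Normal posterior has precision τ_n = τ₀ + n/σ² and mean μ_n = (τ₀μ₀ + (n/σ²)x̄)/τ_n.
Here τ₀ = 1/65.1 = 0.015361 and τ_data = 16/53.9 = 0.296846, so τ_n = 0.312207.
Rearranging for μ₀: μ₀ = (μ_n·τ_n − τ_data·x̄)/τ₀ = (7.8539·0.312207 − 0.296846·8.4) / 0.015361 = -0.041464/0.015361 ≈ -2.7.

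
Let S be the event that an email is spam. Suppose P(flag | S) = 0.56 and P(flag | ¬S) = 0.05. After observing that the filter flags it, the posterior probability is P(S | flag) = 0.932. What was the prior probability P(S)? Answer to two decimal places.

P(S) = 0.55

Bayes' rule in odds form gives O(S|E) = O(S)·[P(E|S)/P(E|¬S)], hence O(S) = O(S|E)/LR.
Posterior odds = 0.932/(1−0.932) = 13.7059. LR = 0.56/0.05 = 11.2000.
Prior odds = 13.7059/11.2000 = 1.2237, so P(S) = 1.2237/(1+1.2237) ≈ 0.55.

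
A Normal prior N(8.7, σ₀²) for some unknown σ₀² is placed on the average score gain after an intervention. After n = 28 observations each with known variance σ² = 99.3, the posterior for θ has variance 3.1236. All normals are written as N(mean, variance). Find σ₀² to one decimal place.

Posterior precision equals prior precision plus data precision: 1/σ_n² = 1/σ₀² + n/σ².
So 1/σ₀² = 1/3.1236 − 28/99.3 = 0.320143 − 0.281974 = 0.038169.
Hence σ₀² = 1/0.038169 ≈ 26.2.

σ₀² = 26.2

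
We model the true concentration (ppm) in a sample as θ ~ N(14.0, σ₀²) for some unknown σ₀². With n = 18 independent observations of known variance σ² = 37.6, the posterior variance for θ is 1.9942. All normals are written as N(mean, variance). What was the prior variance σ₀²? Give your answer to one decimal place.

Posterior precision equals prior precision plus data precision: 1/σ_n² = 1/σ₀² + n/σ².
So 1/σ₀² = 1/1.9942 − 18/37.6 = 0.501454 − 0.478723 = 0.022731.
Hence σ₀² = 1/0.022731 ≈ 44.0.

σ₀² = 44.0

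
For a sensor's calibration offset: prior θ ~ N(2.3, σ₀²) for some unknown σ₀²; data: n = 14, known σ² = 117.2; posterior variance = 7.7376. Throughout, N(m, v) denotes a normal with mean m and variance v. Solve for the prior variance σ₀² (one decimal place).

σ₀² = 102.2

Posterior precision equals prior precision plus data precision: 1/σ_n² = 1/σ₀² + n/σ².
So 1/σ₀² = 1/7.7376 − 14/117.2 = 0.129239 − 0.119454 = 0.009785.
Hence σ₀² = 1/0.009785 ≈ 102.2.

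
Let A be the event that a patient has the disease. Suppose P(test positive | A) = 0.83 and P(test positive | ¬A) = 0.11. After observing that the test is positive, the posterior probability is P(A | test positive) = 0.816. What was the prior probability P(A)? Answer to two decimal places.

Bayes' rule in odds form gives O(A|E) = O(A)·[P(E|A)/P(E|¬A)], hence O(A) = O(A|E)/LR.
Posterior odds = 0.816/(1−0.816) = 4.4348. LR = 0.83/0.11 = 7.5455.
Prior odds = 4.4348/7.5455 = 0.5877, so P(A) = 0.5877/(1+0.5877) ≈ 0.37.

P(A) = 0.37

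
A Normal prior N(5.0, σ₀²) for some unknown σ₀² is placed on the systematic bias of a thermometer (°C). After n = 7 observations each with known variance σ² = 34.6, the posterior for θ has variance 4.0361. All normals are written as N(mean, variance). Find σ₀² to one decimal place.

σ₀² = 22.0

Posterior precision equals prior precision plus data precision: 1/σ_n² = 1/σ₀² + n/σ².
So 1/σ₀² = 1/4.0361 − 7/34.6 = 0.247764 − 0.202312 = 0.045452.
Hence σ₀² = 1/0.045452 ≈ 22.0.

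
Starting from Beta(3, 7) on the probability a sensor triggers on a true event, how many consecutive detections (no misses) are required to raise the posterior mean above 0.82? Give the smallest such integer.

k = 29

After k detections and 0 misses the posterior is Beta(3+k, 7), with mean (3+k)/(3+7+k).
Set (3+k)/(10+k) > 0.82 and solve: k > (0.82·10 − 3)/(1 − 0.82) = 28.889.
The smallest integer exceeding 28.889 is 29, and checking k=29: (32)/(39) = 0.8205 > 0.82.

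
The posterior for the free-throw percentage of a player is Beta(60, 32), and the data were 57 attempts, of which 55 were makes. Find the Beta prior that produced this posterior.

A Beta(α, β) prior with s successes and f failures in binomial data gives a Beta(α+s, β+f) posterior.
Subtract the data counts: 60−55=5, 32−2=30.

Beta(5, 30)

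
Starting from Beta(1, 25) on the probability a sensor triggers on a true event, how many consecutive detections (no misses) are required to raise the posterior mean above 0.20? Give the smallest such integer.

After k detections and 0 misses the posterior is Beta(1+k, 25), with mean (1+k)/(1+25+k).
Set (1+k)/(26+k) > 0.20 and solve: k > (0.20·26 − 1)/(1 − 0.20) = 5.250.
The smallest integer exceeding 5.250 is 6.

k = 6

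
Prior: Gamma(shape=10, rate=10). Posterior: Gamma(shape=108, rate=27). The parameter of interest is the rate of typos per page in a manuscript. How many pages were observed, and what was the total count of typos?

n = 17 pages with total 98 typos

A Gamma(α, β) prior (rate parametrization) on a Poisson rate with n observations summing to S gives posterior Gamma(α+S, β+n).
Matching: Σxᵢ = 108 − 10 = 98 and n = 27 − 10 = 17.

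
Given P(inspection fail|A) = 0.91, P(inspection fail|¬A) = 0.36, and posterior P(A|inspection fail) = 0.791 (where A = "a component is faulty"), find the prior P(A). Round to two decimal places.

P(A) = 0.60

In odds form, posterior odds = prior odds × likelihood ratio, so prior odds = posterior odds ÷ LR.
Posterior odds = 0.791/(1−0.791) = 3.7847. LR = 0.91/0.36 = 2.5278.
Prior odds = 3.7847/2.5278 = 1.4972, so P(A) = 1.4972/(1+1.4972) ≈ 0.60.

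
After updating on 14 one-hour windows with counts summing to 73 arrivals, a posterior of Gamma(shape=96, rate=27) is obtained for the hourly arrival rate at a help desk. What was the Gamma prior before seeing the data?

A Gamma(α, β) prior (rate parametrization) on a Poisson rate with n observations summing to S gives posterior Gamma(α+S, β+n).
So α = 96 − 73 = 23 and β = 27 − 14 = 13.

Gamma(shape=23, rate=13)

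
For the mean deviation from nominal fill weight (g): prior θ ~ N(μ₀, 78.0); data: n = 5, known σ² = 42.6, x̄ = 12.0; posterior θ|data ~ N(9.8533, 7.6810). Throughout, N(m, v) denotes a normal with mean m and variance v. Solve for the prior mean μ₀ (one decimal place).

μ₀ = -9.8

The posterior mean is a precision-weighted average: μ_n = (τ₀μ₀ + τ_data·x̄)/(τ₀+τ_data), with τ₀=1/σ₀² and τ_data=n/σ².
Here τ₀ = 1/78.0 = 0.012821 and τ_data = 5/42.6 = 0.117371, so τ_n = 0.130192.
Rearranging for μ₀: μ₀ = (μ_n·τ_n − τ_data·x̄)/τ₀ = (9.8533·0.130192 − 0.117371·12.0) / 0.012821 = -0.125631/0.012821 ≈ -9.8.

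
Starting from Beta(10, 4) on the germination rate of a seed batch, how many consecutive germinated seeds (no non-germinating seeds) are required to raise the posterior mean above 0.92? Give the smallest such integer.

k = 37

After k germinated seeds and 0 non-germinating seeds the posterior is Beta(10+k, 4), with mean (10+k)/(10+4+k).
Set (10+k)/(14+k) > 0.92 and solve: k > (0.92·14 − 10)/(1 − 0.92) = 36.000.
The smallest integer exceeding 36.000 is 37.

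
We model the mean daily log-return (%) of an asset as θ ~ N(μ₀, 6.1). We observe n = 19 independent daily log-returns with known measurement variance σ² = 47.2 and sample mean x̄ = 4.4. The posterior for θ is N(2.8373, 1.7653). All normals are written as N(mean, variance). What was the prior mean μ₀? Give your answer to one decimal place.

μ₀ = -1.0

With known observation variance, the Normal–Normal posterior has precision τ_n = τ₀ + n/σ² and mean μ_n = (τ₀μ₀ + (n/σ²)x̄)/τ_n.
Here τ₀ = 1/6.1 = 0.163934 and τ_data = 19/47.2 = 0.402542, so τ_n = 0.566476.
Rearranging for μ₀: μ₀ = (μ_n·τ_n − τ_data·x̄)/τ₀ = (2.8373·0.566476 − 0.402542·4.4) / 0.163934 = -0.163922/0.163934 ≈ -1.0.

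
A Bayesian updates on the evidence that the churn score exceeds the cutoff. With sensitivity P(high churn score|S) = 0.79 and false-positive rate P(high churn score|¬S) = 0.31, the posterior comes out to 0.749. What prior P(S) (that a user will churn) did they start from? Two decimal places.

Bayes' rule in odds form gives O(S|E) = O(S)·[P(E|S)/P(E|¬S)], hence O(S) = O(S|E)/LR.
Posterior odds = 0.749/(1−0.749) = 2.9841. LR = 0.79/0.31 = 2.5484.
Prior odds = 2.9841/2.5484 = 1.1710, so P(S) = 1.1710/(1+1.1710) ≈ 0.54.

P(S) = 0.54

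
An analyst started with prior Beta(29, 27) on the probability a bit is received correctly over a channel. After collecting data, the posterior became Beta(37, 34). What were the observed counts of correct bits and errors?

Under Beta–binomial conjugacy the posterior parameters are (a+s, b+f).
So s = 37 − 29 = 8 and f = 34 − 27 = 7.

8 correct bits and 7 errors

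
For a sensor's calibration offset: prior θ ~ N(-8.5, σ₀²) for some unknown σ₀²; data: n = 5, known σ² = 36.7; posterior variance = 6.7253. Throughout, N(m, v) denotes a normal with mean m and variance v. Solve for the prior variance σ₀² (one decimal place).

σ₀² = 80.3

Posterior precision equals prior precision plus data precision: 1/σ_n² = 1/σ₀² + n/σ².
So 1/σ₀² = 1/6.7253 − 5/36.7 = 0.148692 − 0.136240 = 0.012452.
Hence σ₀² = 1/0.012452 ≈ 80.3.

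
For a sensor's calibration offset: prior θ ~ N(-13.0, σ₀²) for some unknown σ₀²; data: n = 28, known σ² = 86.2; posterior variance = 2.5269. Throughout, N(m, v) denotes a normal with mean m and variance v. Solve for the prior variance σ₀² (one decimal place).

Posterior precision equals prior precision plus data precision: 1/σ_n² = 1/σ₀² + n/σ².
So 1/σ₀² = 1/2.5269 − 28/86.2 = 0.395742 − 0.324826 = 0.070916.
Hence σ₀² = 1/0.070916 ≈ 14.1.

σ₀² = 14.1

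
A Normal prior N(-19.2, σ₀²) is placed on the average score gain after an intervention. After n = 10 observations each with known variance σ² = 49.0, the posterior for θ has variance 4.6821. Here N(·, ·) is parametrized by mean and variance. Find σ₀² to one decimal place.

σ₀² = 105.3

For the Normal–Normal model with known σ², precisions add: τ_n = τ₀ + n/σ².
So 1/σ₀² = 1/4.6821 − 10/49.0 = 0.213579 − 0.204082 = 0.009497.
Hence σ₀² = 1/0.009497 ≈ 105.3.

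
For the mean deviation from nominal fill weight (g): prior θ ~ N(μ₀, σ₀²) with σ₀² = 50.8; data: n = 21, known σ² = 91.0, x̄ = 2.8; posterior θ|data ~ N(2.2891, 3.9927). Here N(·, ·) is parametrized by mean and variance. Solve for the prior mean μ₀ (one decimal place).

μ₀ = -3.7

The posterior mean is a precision-weighted average: μ_n = (τ₀μ₀ + τ_data·x̄)/(τ₀+τ_data), with τ₀=1/σ₀² and τ_data=n/σ².
Here τ₀ = 1/50.8 = 0.019685 and τ_data = 21/91.0 = 0.230769, so τ_n = 0.250454.
Rearranging for μ₀: μ₀ = (μ_n·τ_n − τ_data·x̄)/τ₀ = (2.2891·0.250454 − 0.230769·2.8) / 0.019685 = -0.072839/0.019685 ≈ -3.7.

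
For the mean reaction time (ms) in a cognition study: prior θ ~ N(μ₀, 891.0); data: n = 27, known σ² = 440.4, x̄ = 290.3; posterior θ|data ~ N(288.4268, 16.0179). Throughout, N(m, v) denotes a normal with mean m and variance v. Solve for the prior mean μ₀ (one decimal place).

μ₀ = 186.1

The posterior mean is a precision-weighted average: μ_n = (τ₀μ₀ + τ_data·x̄)/(τ₀+τ_data), with τ₀=1/σ₀² and τ_data=n/σ².
Here τ₀ = 1/891.0 = 0.001122 and τ_data = 27/440.4 = 0.061308, so τ_n = 0.062430.
Rearranging for μ₀: μ₀ = (μ_n·τ_n − τ_data·x̄)/τ₀ = (288.4268·0.062430 − 0.061308·290.3) / 0.001122 = 0.208773/0.001122 ≈ 186.1.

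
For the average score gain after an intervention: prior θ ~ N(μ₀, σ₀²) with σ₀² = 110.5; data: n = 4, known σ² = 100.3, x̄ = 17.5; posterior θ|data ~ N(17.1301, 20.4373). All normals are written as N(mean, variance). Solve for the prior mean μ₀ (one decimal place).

μ₀ = 15.5

The posterior mean is a precision-weighted average: μ_n = (τ₀μ₀ + τ_data·x̄)/(τ₀+τ_data), with τ₀=1/σ₀² and τ_data=n/σ².
Here τ₀ = 1/110.5 = 0.009050 and τ_data = 4/100.3 = 0.039880, so τ_n = 0.048930.
Rearranging for μ₀: μ₀ = (μ_n·τ_n − τ_data·x̄)/τ₀ = (17.1301·0.048930 − 0.039880·17.5) / 0.009050 = 0.140276/0.009050 ≈ 15.5.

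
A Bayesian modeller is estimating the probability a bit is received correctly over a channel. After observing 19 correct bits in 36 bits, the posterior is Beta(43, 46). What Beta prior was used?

A Beta(a, b) prior with s successes and f failures in binomial data gives a Beta(a+s, b+f) posterior.
Subtract the data counts: 43−19=24, 46−17=29.

Beta(24, 29)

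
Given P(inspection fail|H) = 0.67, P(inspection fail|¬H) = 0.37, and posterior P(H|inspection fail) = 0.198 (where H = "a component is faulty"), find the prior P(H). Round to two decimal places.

In odds form, posterior odds = prior odds × likelihood ratio, so prior odds = posterior odds ÷ LR.
Posterior odds = 0.198/(1−0.198) = 0.2469. LR = 0.67/0.37 = 1.8108.
Prior odds = 0.2469/1.8108 = 0.1363, so P(H) = 0.1363/(1+0.1363) ≈ 0.12.

P(H) = 0.12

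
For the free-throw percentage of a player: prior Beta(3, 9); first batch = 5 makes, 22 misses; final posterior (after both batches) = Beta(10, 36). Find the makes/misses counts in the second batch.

Because Beta–binomial updating is additive in the counts, the combined data contributed (α_post−α_prior, β_post−β_prior) successes and failures.
Total across both batches: 10−3=7 makes, 36−9=27 misses.
Subtract the first batch: 7−5=2 makes and 27−22=5 misses.

2 makes and 5 misses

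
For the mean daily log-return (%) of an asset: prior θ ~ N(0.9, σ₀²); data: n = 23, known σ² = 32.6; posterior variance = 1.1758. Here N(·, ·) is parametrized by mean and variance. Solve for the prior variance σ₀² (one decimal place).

For the Normal–Normal model with known σ², precisions add: τ_n = τ₀ + n/σ².
So 1/σ₀² = 1/1.1758 − 23/32.6 = 0.850485 − 0.705521 = 0.144964.
Hence σ₀² = 1/0.144964 ≈ 6.9.

σ₀² = 6.9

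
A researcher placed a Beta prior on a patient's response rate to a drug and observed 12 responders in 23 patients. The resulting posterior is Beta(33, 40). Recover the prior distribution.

Beta(21, 29)

A Beta(α, β) prior with s successes and f failures in binomial data gives a Beta(α+s, β+f) posterior.
So α = 33 − 12 = 21 and β = 40 − 11 = 29.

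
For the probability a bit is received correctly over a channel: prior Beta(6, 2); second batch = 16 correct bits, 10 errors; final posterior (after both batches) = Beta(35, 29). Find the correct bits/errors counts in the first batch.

13 correct bits and 17 errors

Because Beta–binomial updating is additive in the counts, the combined data contributed (α_post−α_prior, β_post−β_prior) successes and failures.
Total across both batches: 35−6=29 correct bits, 29−2=27 errors.
Subtract the second batch: 29−16=13 correct bits and 27−10=17 errors.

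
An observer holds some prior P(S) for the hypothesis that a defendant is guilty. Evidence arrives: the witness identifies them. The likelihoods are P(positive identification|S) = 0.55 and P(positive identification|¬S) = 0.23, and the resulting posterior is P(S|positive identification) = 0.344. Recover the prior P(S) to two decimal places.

In odds form, posterior odds = prior odds × likelihood ratio, so prior odds = posterior odds ÷ LR.
Posterior odds = 0.344/(1−0.344) = 0.5244. LR = 0.55/0.23 = 2.3913.
Prior odds = 0.5244/2.3913 = 0.2193, so P(S) = 0.2193/(1+0.2193) ≈ 0.18.

P(S) = 0.18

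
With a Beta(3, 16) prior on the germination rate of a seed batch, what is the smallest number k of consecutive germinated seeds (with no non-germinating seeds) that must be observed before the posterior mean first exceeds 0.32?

After k germinated seeds and 0 non-germinating seeds the posterior is Beta(3+k, 16), with mean (3+k)/(3+16+k).
Set (3+k)/(19+k) > 0.32 and solve: k > (0.32·19 − 3)/(1 − 0.32) = 4.529.
The smallest integer exceeding 4.529 is 5, and checking k=5: (8)/(24) = 0.3333 > 0.32.

k = 5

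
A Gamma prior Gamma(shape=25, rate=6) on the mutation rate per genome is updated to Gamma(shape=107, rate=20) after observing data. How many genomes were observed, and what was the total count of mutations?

n = 14 genomes with total 82 mutations

A Gamma(α, β) prior (rate parametrization) on a Poisson rate with n observations summing to S gives posterior Gamma(α+S, β+n).
Matching: Σxᵢ = 107 − 25 = 82 and n = 20 − 6 = 14.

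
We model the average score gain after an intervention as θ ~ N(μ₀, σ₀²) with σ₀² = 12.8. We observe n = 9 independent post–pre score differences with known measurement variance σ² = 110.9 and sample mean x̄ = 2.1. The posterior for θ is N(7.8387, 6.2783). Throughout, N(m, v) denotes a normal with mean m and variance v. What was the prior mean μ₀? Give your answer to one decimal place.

μ₀ = 13.8

With known observation variance, the Normal–Normal posterior has precision τ_n = τ₀ + n/σ² and mean μ_n = (τ₀μ₀ + (n/σ²)x̄)/τ_n.
Here τ₀ = 1/12.8 = 0.078125 and τ_data = 9/110.9 = 0.081154, so τ_n = 0.159279.
Rearranging for μ₀: μ₀ = (μ_n·τ_n − τ_data·x̄)/τ₀ = (7.8387·0.159279 − 0.081154·2.1) / 0.078125 = 1.078117/0.078125 ≈ 13.8.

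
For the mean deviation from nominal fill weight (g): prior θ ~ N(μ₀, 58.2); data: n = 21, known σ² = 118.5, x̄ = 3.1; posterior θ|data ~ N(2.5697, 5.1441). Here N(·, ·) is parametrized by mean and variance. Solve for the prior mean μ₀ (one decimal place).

μ₀ = -2.9

With known observation variance, the Normal–Normal posterior has precision τ_n = τ₀ + n/σ² and mean μ_n = (τ₀μ₀ + (n/σ²)x̄)/τ_n.
Here τ₀ = 1/58.2 = 0.017182 and τ_data = 21/118.5 = 0.177215, so τ_n = 0.194397.
Rearranging for μ₀: μ₀ = (μ_n·τ_n − τ_data·x̄)/τ₀ = (2.5697·0.194397 − 0.177215·3.1) / 0.017182 = -0.049825/0.017182 ≈ -2.9.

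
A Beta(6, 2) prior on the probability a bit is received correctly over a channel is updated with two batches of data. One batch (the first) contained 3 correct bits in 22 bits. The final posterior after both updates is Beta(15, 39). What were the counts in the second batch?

6 correct bits and 18 errors

Sequential conjugate updates are equivalent to a single update on the pooled data, so total successes = posterior α − prior α and total failures = posterior β − prior β.
Total across both batches: 15−6=9 correct bits, 39−2=37 errors.
Subtract the first batch: 9−3=6 correct bits and 37−19=18 errors.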